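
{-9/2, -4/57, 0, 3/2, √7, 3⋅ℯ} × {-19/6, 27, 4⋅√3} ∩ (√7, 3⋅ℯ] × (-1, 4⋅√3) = ∅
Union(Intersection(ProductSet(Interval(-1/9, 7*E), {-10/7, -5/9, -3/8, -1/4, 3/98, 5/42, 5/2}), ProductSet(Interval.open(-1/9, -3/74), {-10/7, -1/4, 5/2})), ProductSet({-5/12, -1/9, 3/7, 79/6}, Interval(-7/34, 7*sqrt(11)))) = Union(ProductSet({-5/12, -1/9, 3/7, 79/6}, Interval(-7/34, 7*sqrt(11))), ProductSet(Interval.open(-1/9, -3/74), {-10/7, -1/4, 5/2}))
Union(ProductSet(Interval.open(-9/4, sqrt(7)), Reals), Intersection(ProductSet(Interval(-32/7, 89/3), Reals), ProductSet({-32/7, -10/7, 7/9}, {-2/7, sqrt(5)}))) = Union(ProductSet({-32/7, -10/7, 7/9}, {-2/7, sqrt(5)}), ProductSet(Interval.open(-9/4, sqrt(7)), Reals))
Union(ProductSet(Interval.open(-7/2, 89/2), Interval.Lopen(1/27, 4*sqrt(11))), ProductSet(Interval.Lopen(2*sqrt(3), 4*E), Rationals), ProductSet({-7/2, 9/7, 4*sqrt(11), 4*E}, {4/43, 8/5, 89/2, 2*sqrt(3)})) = Union(ProductSet({-7/2, 9/7, 4*sqrt(11), 4*E}, {4/43, 8/5, 89/2, 2*sqrt(3)}), ProductSet(Interval.open(-7/2, 89/2), Interval.Lopen(1/27, 4*sqrt(11))), ProductSet(Interval.Lopen(2*sqrt(3), 4*E), Rationals))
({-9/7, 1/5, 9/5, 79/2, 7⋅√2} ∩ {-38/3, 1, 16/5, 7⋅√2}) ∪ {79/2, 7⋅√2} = {79/2, 7⋅√2}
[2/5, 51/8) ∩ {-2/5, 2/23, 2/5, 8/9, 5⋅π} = {2/5, 8/9}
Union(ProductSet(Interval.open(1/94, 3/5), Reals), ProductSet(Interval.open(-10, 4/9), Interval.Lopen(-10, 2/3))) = Union(ProductSet(Interval.open(-10, 4/9), Interval.Lopen(-10, 2/3)), ProductSet(Interval.open(1/94, 3/5), Reals))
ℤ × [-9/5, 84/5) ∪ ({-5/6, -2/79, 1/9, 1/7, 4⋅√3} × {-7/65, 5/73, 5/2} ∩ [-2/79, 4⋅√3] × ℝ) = (ℤ × [-9/5, 84/5)) ∪ ({-2/79, 1/9, 1/7, 4⋅√3} × {-7/65, 5/73, 5/2})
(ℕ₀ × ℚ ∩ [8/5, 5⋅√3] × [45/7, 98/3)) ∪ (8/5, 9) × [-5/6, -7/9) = ((8/5, 9) × [-5/6, -7/9)) ∪ ({2, 3, …, 8} × (ℚ ∩ [45/7, 98/3)))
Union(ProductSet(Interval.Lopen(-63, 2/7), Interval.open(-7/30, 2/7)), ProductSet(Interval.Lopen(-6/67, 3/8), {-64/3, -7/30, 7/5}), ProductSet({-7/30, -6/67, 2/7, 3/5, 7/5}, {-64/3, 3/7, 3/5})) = Union(ProductSet({-7/30, -6/67, 2/7, 3/5, 7/5}, {-64/3, 3/7, 3/5}), ProductSet(Interval.Lopen(-63, 2/7), Interval.open(-7/30, 2/7)), ProductSet(Interval.Lopen(-6/67, 3/8), {-64/3, -7/30, 7/5}))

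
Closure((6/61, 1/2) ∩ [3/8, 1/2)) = [3/8, 1/2]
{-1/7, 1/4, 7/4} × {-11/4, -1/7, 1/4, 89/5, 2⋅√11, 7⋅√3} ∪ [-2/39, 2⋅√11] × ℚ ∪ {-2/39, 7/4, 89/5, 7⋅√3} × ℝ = ({-2/39, 7/4, 89/5, 7⋅√3} × ℝ) ∪ ([-2/39, 2⋅√11] × ℚ) ∪ ({-1/7, 1/4, 7/4} × {-11/4, -1/7, 1/4, 89/5, 2⋅√11, 7⋅√3})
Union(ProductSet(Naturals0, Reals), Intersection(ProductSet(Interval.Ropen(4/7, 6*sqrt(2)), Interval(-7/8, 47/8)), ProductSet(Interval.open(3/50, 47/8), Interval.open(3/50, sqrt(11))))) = Union(ProductSet(Interval.Ropen(4/7, 47/8), Interval.open(3/50, sqrt(11))), ProductSet(Naturals0, Reals))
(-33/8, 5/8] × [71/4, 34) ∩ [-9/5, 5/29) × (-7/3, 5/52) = ∅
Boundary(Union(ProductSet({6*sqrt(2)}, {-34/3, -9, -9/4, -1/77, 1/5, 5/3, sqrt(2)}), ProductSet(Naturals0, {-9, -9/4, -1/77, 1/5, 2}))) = Union(ProductSet({6*sqrt(2)}, {-34/3, -9, -9/4, -1/77, 1/5, 5/3, sqrt(2)}), ProductSet(Naturals0, {-9, -9/4, -1/77, 1/5, 2}))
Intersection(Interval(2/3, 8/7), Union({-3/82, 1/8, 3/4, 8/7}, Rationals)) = Intersection(Interval(2/3, 8/7), Rationals)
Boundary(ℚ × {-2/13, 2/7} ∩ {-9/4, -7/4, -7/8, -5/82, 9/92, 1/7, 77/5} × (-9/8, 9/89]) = {-9/4, -7/4, -7/8, -5/82, 9/92, 1/7, 77/5} × {-2/13}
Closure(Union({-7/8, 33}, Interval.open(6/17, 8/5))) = Union({-7/8, 33}, Interval(6/17, 8/5))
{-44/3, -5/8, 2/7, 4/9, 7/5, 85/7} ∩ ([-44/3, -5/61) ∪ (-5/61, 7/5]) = {-44/3, -5/8, 2/7, 4/9, 7/5}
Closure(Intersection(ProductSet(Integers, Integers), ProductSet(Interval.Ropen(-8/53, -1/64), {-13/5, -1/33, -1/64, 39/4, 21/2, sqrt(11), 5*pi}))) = EmptySet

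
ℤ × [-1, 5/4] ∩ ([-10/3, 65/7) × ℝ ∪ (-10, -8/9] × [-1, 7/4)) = ({-9, -8, …, -1} ∪ {-3, -2, …, 9}) × [-1, 5/4]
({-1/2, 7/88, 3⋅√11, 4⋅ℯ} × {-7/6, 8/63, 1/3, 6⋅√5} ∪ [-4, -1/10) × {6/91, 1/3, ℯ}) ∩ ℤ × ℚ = {-4, -3, -2, -1} × {6/91, 1/3}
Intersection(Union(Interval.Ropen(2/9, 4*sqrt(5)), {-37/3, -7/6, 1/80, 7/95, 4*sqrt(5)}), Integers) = Range(1, 9, 1)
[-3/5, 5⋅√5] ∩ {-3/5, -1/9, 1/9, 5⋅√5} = {-3/5, -1/9, 1/9, 5⋅√5}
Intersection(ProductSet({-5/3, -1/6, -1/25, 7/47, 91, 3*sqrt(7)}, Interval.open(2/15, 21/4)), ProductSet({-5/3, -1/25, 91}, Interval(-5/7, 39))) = ProductSet({-5/3, -1/25, 91}, Interval.open(2/15, 21/4))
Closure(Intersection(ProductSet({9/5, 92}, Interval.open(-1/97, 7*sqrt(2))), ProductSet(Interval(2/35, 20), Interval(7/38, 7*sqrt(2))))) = ProductSet({9/5}, Interval(7/38, 7*sqrt(2)))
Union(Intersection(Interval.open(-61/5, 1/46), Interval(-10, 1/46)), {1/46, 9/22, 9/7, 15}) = Union({9/22, 9/7, 15}, Interval(-10, 1/46))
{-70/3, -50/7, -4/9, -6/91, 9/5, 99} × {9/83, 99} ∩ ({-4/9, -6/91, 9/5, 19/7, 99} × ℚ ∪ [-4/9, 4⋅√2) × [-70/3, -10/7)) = {-4/9, -6/91, 9/5, 99} × {9/83, 99}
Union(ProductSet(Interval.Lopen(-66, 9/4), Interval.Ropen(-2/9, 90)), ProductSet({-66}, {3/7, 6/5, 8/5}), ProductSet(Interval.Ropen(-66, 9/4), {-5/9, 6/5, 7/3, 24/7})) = Union(ProductSet({-66}, {3/7, 6/5, 8/5}), ProductSet(Interval.Ropen(-66, 9/4), {-5/9, 6/5, 7/3, 24/7}), ProductSet(Interval.Lopen(-66, 9/4), Interval.Ropen(-2/9, 90)))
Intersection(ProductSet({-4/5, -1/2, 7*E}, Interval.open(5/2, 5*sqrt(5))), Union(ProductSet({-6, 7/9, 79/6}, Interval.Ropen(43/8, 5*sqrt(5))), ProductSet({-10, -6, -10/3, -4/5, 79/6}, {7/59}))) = EmptySet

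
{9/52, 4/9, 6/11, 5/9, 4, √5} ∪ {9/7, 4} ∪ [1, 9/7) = {9/52, 4/9, 6/11, 5/9, 4, √5} ∪ [1, 9/7]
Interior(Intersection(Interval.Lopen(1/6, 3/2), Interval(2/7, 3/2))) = Interval.open(2/7, 3/2)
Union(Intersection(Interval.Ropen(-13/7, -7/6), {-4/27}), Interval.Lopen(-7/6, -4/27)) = Interval.Lopen(-7/6, -4/27)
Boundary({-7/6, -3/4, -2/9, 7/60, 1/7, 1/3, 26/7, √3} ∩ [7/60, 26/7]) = {7/60, 1/7, 1/3, 26/7, √3}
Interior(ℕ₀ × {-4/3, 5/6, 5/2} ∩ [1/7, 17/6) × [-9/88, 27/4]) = ∅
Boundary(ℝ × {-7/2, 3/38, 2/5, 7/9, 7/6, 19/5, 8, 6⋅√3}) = ℝ × {-7/2, 3/38, 2/5, 7/9, 7/6, 19/5, 8, 6⋅√3}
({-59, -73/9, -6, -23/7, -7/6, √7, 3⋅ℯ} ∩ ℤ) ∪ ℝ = ℝ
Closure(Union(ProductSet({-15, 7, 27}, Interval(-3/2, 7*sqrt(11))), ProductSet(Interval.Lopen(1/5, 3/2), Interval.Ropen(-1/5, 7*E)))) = Union(ProductSet({1/5, 3/2}, Interval(-1/5, 7*E)), ProductSet({-15, 7, 27}, Interval(-3/2, 7*sqrt(11))), ProductSet(Interval(1/5, 3/2), {-1/5, 7*E}), ProductSet(Interval.Lopen(1/5, 3/2), Interval.Ropen(-1/5, 7*E)))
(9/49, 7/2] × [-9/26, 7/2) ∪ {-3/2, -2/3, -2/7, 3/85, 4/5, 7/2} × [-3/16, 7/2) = ((9/49, 7/2] × [-9/26, 7/2)) ∪ ({-3/2, -2/3, -2/7, 3/85, 4/5, 7/2} × [-3/16, 7/2))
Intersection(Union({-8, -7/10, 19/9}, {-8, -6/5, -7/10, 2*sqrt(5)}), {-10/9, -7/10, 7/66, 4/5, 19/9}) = {-7/10, 19/9}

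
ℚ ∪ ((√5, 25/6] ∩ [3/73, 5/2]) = ℚ ∪ (√5, 5/2]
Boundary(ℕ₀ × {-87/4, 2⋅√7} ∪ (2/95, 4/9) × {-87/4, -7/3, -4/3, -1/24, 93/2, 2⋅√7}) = (ℕ₀ × {-87/4, 2⋅√7}) ∪ ([2/95, 4/9] × {-87/4, -7/3, -4/3, -1/24, 93/2, 2⋅√7})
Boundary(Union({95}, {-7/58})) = {-7/58, 95}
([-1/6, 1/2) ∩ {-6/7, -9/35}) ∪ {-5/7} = {-5/7}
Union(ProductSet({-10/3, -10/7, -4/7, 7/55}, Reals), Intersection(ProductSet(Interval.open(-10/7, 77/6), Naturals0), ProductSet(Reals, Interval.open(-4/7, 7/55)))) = Union(ProductSet({-10/3, -10/7, -4/7, 7/55}, Reals), ProductSet(Interval.open(-10/7, 77/6), Range(0, 1, 1)))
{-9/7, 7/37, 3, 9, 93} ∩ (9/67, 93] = {7/37, 3, 9, 93}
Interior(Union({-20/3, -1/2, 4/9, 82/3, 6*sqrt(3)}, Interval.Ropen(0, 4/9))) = Interval.open(0, 4/9)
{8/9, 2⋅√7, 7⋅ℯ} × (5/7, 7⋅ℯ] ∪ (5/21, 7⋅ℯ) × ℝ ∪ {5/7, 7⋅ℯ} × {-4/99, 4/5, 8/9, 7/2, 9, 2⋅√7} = ((5/21, 7⋅ℯ) × ℝ) ∪ ({5/7, 7⋅ℯ} × {-4/99, 4/5, 8/9, 7/2, 9, 2⋅√7}) ∪ ({8/9, 2⋅√7, 7⋅ℯ} × (5/7, 7⋅ℯ])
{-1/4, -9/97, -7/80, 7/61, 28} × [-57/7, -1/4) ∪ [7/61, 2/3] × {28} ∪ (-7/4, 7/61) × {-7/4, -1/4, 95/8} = ([7/61, 2/3] × {28}) ∪ ((-7/4, 7/61) × {-7/4, -1/4, 95/8}) ∪ ({-1/4, -9/97, -7/80, 7/61, 28} × [-57/7, -1/4))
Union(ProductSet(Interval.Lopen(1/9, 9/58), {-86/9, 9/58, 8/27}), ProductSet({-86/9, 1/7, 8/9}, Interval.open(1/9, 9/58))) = Union(ProductSet({-86/9, 1/7, 8/9}, Interval.open(1/9, 9/58)), ProductSet(Interval.Lopen(1/9, 9/58), {-86/9, 9/58, 8/27}))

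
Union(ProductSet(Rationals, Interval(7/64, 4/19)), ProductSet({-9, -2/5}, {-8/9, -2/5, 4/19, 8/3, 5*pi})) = Union(ProductSet({-9, -2/5}, {-8/9, -2/5, 4/19, 8/3, 5*pi}), ProductSet(Rationals, Interval(7/64, 4/19)))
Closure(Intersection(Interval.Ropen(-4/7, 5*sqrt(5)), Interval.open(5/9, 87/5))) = Interval(5/9, 5*sqrt(5))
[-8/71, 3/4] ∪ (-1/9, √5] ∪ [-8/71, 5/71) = [-8/71, √5]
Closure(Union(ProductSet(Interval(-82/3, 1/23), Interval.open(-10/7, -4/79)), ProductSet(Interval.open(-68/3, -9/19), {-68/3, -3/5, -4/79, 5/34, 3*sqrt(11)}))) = Union(ProductSet(Interval(-82/3, 1/23), Interval(-10/7, -4/79)), ProductSet(Interval(-68/3, -9/19), {-68/3, -4/79, 5/34, 3*sqrt(11)}), ProductSet(Interval.open(-68/3, -9/19), {-68/3, -3/5, -4/79, 5/34, 3*sqrt(11)}))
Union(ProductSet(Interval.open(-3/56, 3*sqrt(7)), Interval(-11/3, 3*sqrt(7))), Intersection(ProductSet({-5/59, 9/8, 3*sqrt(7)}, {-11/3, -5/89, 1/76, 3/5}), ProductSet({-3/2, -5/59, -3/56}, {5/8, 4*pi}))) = ProductSet(Interval.open(-3/56, 3*sqrt(7)), Interval(-11/3, 3*sqrt(7)))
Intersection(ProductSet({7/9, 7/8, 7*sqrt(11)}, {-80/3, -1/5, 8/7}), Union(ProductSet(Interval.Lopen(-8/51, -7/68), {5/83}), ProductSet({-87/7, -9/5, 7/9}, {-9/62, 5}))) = EmptySet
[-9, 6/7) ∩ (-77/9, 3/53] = (-77/9, 3/53]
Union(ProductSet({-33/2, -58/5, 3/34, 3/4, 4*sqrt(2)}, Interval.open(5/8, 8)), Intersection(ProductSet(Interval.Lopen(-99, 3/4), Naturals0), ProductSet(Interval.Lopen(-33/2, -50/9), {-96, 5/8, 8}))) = Union(ProductSet({-33/2, -58/5, 3/34, 3/4, 4*sqrt(2)}, Interval.open(5/8, 8)), ProductSet(Interval.Lopen(-33/2, -50/9), {8}))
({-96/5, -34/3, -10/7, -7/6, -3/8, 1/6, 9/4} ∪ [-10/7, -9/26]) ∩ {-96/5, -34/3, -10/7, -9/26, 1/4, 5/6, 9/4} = {-96/5, -34/3, -10/7, -9/26, 9/4}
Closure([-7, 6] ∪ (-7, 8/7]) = [-7, 6]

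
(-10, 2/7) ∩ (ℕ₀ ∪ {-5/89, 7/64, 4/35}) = {-5/89, 7/64, 4/35} ∪ {0}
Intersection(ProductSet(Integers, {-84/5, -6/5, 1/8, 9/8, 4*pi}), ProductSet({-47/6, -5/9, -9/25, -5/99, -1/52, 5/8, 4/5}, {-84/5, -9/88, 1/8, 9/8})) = EmptySet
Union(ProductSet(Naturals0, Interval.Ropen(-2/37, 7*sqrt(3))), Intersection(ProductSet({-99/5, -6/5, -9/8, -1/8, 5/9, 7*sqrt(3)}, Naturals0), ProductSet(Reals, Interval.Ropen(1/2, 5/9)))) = ProductSet(Naturals0, Interval.Ropen(-2/37, 7*sqrt(3)))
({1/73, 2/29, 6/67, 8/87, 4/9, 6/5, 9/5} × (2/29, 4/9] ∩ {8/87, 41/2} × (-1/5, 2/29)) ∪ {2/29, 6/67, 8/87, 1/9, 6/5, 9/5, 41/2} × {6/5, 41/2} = {2/29, 6/67, 8/87, 1/9, 6/5, 9/5, 41/2} × {6/5, 41/2}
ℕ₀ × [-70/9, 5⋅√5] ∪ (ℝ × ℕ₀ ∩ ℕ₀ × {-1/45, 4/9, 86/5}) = ℕ₀ × [-70/9, 5⋅√5]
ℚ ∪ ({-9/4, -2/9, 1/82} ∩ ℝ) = ℚ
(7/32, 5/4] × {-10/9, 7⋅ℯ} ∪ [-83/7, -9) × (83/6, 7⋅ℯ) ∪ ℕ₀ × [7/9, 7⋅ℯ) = (ℕ₀ × [7/9, 7⋅ℯ)) ∪ ((7/32, 5/4] × {-10/9, 7⋅ℯ}) ∪ ([-83/7, -9) × (83/6, 7⋅ℯ))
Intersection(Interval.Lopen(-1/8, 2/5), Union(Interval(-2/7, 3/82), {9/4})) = Interval.Lopen(-1/8, 3/82)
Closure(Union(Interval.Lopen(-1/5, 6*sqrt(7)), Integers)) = Union(Integers, Interval(-1/5, 6*sqrt(7)))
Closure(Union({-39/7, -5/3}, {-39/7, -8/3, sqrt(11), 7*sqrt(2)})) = {-39/7, -8/3, -5/3, sqrt(11), 7*sqrt(2)}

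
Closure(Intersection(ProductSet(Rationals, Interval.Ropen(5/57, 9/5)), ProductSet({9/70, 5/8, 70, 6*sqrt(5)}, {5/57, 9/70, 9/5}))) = ProductSet({9/70, 5/8, 70}, {5/57, 9/70})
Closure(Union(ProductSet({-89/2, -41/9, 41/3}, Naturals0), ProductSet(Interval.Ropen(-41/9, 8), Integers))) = Union(ProductSet({-89/2, -41/9, 41/3}, Naturals0), ProductSet(Interval(-41/9, 8), Integers))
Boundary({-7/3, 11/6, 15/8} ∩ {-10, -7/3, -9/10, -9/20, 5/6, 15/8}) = {-7/3, 15/8}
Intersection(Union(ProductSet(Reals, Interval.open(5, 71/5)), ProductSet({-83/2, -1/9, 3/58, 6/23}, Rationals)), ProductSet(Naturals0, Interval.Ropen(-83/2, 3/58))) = EmptySet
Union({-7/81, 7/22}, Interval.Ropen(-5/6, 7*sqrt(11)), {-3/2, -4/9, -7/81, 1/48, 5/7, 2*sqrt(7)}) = Union({-3/2}, Interval.Ropen(-5/6, 7*sqrt(11)))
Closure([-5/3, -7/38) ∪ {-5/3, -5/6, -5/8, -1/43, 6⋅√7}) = [-5/3, -7/38] ∪ {-1/43, 6⋅√7}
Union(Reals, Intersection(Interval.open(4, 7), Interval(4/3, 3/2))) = Reals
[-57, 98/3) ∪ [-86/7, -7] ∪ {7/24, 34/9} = [-57, 98/3)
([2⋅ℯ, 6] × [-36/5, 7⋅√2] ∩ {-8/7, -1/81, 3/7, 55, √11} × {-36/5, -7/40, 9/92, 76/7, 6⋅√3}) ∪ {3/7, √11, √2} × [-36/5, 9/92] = {3/7, √11, √2} × [-36/5, 9/92]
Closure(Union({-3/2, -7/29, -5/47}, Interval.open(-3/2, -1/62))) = Interval(-3/2, -1/62)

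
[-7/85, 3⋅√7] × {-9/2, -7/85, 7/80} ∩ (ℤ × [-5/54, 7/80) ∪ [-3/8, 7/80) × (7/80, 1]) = {0, 1, …, 7} × {-7/85}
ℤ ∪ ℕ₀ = ℤ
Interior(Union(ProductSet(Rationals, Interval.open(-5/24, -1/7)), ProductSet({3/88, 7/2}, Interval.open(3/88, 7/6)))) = EmptySet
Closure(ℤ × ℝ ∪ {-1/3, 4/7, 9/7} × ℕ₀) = (ℤ × ℝ) ∪ ({-1/3, 4/7, 9/7} × ℕ₀)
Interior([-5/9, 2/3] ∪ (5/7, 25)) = (-5/9, 2/3) ∪ (5/7, 25)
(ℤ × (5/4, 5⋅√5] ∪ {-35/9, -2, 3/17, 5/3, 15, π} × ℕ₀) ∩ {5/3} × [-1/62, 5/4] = {5/3} × {0, 1}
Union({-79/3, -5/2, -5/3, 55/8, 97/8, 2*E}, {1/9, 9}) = {-79/3, -5/2, -5/3, 1/9, 55/8, 9, 97/8, 2*E}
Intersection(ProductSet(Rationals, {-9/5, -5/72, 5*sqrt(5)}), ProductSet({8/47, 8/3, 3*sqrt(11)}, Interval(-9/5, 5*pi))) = ProductSet({8/47, 8/3}, {-9/5, -5/72, 5*sqrt(5)})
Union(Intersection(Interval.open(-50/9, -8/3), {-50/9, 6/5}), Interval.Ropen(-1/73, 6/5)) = Interval.Ropen(-1/73, 6/5)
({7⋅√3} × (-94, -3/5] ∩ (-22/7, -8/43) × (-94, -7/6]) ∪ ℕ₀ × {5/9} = ℕ₀ × {5/9}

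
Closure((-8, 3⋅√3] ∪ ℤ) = ℤ ∪ [-8, 3⋅√3]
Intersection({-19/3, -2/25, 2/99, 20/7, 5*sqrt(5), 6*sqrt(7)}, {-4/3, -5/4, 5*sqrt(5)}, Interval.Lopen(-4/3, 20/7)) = EmptySet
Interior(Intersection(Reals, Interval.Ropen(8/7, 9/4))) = Interval.open(8/7, 9/4)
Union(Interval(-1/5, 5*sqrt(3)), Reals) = Interval(-oo, oo)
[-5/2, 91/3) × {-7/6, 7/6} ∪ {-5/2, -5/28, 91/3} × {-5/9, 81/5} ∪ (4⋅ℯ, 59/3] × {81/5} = ({-5/2, -5/28, 91/3} × {-5/9, 81/5}) ∪ ([-5/2, 91/3) × {-7/6, 7/6}) ∪ ((4⋅ℯ, 59/3] × {81/5})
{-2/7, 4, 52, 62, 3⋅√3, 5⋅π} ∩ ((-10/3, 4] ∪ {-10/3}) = {-2/7, 4}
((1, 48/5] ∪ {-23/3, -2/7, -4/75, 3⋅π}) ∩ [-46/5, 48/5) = {-23/3, -2/7, -4/75} ∪ (1, 48/5)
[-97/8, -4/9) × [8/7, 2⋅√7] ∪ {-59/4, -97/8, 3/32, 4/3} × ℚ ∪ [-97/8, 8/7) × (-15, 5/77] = ({-59/4, -97/8, 3/32, 4/3} × ℚ) ∪ ([-97/8, 8/7) × (-15, 5/77]) ∪ ([-97/8, -4/9) × [8/7, 2⋅√7])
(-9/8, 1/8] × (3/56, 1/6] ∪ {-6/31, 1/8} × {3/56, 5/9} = ({-6/31, 1/8} × {3/56, 5/9}) ∪ ((-9/8, 1/8] × (3/56, 1/6])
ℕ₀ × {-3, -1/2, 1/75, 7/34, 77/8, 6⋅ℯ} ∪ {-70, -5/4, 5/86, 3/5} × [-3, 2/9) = ({-70, -5/4, 5/86, 3/5} × [-3, 2/9)) ∪ (ℕ₀ × {-3, -1/2, 1/75, 7/34, 77/8, 6⋅ℯ})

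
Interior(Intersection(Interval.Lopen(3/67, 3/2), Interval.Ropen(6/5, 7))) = Interval.open(6/5, 3/2)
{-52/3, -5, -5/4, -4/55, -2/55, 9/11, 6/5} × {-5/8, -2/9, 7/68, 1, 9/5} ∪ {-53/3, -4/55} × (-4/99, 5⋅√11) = ({-53/3, -4/55} × (-4/99, 5⋅√11)) ∪ ({-52/3, -5, -5/4, -4/55, -2/55, 9/11, 6/5} × {-5/8, -2/9, 7/68, 1, 9/5})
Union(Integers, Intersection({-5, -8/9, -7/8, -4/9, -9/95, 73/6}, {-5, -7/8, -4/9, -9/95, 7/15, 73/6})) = Union({-7/8, -4/9, -9/95, 73/6}, Integers)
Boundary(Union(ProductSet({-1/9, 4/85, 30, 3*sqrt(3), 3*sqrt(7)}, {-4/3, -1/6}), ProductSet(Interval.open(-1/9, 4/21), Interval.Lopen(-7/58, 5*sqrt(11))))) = Union(ProductSet({-1/9, 4/21}, Interval(-7/58, 5*sqrt(11))), ProductSet({-1/9, 4/85, 30, 3*sqrt(3), 3*sqrt(7)}, {-4/3, -1/6}), ProductSet(Interval(-1/9, 4/21), {-7/58, 5*sqrt(11)}))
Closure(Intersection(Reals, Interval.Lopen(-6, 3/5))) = Interval(-6, 3/5)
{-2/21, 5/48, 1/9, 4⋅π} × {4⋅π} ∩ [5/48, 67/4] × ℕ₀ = ∅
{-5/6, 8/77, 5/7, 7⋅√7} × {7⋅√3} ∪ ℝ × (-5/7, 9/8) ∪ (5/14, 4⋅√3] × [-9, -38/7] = (ℝ × (-5/7, 9/8)) ∪ ((5/14, 4⋅√3] × [-9, -38/7]) ∪ ({-5/6, 8/77, 5/7, 7⋅√7} × {7⋅√3})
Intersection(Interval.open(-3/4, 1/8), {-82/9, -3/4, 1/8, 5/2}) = EmptySet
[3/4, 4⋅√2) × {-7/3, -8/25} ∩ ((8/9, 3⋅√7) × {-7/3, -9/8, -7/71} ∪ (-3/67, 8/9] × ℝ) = ([3/4, 8/9] × {-7/3, -8/25}) ∪ ((8/9, 4⋅√2) × {-7/3})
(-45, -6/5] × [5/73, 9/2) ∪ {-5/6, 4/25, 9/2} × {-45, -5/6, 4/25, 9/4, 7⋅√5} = ((-45, -6/5] × [5/73, 9/2)) ∪ ({-5/6, 4/25, 9/2} × {-45, -5/6, 4/25, 9/4, 7⋅√5})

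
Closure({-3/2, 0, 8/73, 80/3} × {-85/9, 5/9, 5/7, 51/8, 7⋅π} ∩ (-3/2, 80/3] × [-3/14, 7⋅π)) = {0, 8/73, 80/3} × {5/9, 5/7, 51/8}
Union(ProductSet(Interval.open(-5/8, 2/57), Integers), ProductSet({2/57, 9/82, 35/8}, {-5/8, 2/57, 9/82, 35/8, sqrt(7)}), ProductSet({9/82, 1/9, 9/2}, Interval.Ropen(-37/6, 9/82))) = Union(ProductSet({2/57, 9/82, 35/8}, {-5/8, 2/57, 9/82, 35/8, sqrt(7)}), ProductSet({9/82, 1/9, 9/2}, Interval.Ropen(-37/6, 9/82)), ProductSet(Interval.open(-5/8, 2/57), Integers))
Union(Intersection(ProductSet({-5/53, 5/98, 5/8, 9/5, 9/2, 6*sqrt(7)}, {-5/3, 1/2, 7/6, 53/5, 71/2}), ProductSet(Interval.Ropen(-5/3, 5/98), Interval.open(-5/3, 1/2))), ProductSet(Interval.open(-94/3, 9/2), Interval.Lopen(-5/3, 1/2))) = ProductSet(Interval.open(-94/3, 9/2), Interval.Lopen(-5/3, 1/2))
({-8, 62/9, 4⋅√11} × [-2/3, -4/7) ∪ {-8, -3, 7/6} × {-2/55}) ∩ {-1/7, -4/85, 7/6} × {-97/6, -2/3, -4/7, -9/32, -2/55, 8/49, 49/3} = {7/6} × {-2/55}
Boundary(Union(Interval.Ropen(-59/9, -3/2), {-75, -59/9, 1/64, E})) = {-75, -59/9, -3/2, 1/64, E}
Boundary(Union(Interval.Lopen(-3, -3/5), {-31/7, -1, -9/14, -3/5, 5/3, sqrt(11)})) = {-31/7, -3, -3/5, 5/3, sqrt(11)}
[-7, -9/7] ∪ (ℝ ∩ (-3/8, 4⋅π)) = [-7, -9/7] ∪ (-3/8, 4⋅π)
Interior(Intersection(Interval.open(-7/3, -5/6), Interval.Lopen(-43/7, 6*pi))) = Interval.open(-7/3, -5/6)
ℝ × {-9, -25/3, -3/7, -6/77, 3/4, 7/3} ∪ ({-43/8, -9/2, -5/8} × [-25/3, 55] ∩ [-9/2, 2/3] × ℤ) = ({-9/2, -5/8} × {-8, -7, …, 55}) ∪ (ℝ × {-9, -25/3, -3/7, -6/77, 3/4, 7/3})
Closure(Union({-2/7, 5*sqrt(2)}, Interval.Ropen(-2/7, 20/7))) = Union({5*sqrt(2)}, Interval(-2/7, 20/7))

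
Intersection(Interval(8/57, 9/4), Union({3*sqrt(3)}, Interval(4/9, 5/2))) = Interval(4/9, 9/4)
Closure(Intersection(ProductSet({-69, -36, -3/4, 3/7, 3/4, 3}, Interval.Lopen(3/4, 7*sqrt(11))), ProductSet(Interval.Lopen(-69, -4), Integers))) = ProductSet({-36}, Range(1, 24, 1))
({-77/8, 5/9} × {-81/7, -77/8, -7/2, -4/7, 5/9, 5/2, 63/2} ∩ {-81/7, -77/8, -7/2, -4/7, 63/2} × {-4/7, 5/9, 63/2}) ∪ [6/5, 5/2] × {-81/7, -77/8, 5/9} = ({-77/8} × {-4/7, 5/9, 63/2}) ∪ ([6/5, 5/2] × {-81/7, -77/8, 5/9})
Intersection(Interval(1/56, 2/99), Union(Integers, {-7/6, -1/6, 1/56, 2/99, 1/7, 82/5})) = {1/56, 2/99}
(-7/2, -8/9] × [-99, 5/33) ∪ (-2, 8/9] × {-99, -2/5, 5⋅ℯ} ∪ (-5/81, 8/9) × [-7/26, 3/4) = ((-7/2, -8/9] × [-99, 5/33)) ∪ ((-5/81, 8/9) × [-7/26, 3/4)) ∪ ((-2, 8/9] × {-99, -2/5, 5⋅ℯ})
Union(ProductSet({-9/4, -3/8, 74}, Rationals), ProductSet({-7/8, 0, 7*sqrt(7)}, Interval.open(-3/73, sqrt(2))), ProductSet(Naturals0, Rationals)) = Union(ProductSet({-7/8, 0, 7*sqrt(7)}, Interval.open(-3/73, sqrt(2))), ProductSet(Union({-9/4, -3/8}, Naturals0), Rationals))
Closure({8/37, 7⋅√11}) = {8/37, 7⋅√11}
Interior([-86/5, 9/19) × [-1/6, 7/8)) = (-86/5, 9/19) × (-1/6, 7/8)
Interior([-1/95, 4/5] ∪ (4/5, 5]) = (-1/95, 5)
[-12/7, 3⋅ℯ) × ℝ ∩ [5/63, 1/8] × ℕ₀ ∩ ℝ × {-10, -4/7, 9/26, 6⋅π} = ∅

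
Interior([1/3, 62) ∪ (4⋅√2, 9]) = (1/3, 62)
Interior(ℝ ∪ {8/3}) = ℝ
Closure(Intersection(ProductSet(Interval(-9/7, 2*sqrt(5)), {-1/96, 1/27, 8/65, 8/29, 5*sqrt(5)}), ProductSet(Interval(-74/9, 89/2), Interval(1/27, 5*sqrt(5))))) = ProductSet(Interval(-9/7, 2*sqrt(5)), {1/27, 8/65, 8/29, 5*sqrt(5)})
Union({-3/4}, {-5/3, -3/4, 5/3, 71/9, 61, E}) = {-5/3, -3/4, 5/3, 71/9, 61, E}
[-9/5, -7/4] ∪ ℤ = ℤ ∪ [-9/5, -7/4]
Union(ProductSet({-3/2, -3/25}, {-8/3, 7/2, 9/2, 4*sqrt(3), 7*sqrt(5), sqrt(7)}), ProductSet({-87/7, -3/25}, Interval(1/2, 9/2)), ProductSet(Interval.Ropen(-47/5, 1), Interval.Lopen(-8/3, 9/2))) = Union(ProductSet({-87/7, -3/25}, Interval(1/2, 9/2)), ProductSet({-3/2, -3/25}, {-8/3, 7/2, 9/2, 4*sqrt(3), 7*sqrt(5), sqrt(7)}), ProductSet(Interval.Ropen(-47/5, 1), Interval.Lopen(-8/3, 9/2)))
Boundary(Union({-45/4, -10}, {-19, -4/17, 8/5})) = {-19, -45/4, -10, -4/17, 8/5}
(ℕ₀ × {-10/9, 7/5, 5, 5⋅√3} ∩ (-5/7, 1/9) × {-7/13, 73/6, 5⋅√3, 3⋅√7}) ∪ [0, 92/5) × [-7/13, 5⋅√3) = ({0} × {5⋅√3}) ∪ ([0, 92/5) × [-7/13, 5⋅√3))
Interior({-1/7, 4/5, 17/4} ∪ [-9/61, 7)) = (-9/61, 7)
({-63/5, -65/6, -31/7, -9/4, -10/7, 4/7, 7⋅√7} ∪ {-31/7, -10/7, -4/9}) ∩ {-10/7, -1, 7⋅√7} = {-10/7, 7⋅√7}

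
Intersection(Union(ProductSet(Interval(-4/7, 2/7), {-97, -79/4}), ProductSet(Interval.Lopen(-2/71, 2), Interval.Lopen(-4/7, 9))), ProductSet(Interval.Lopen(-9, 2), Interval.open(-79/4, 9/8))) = ProductSet(Interval.Lopen(-2/71, 2), Interval.open(-4/7, 9/8))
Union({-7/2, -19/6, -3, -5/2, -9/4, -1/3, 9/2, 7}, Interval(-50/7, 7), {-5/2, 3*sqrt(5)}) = Interval(-50/7, 7)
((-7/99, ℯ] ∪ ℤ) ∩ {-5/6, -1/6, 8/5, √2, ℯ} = {8/5, √2, ℯ}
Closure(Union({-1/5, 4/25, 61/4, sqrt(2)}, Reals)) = Reals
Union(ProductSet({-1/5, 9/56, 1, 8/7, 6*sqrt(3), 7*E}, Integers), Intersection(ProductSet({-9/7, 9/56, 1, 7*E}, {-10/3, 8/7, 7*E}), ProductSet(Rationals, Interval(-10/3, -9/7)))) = Union(ProductSet({-9/7, 9/56, 1}, {-10/3}), ProductSet({-1/5, 9/56, 1, 8/7, 6*sqrt(3), 7*E}, Integers))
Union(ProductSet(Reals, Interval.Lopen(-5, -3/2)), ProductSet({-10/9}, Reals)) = Union(ProductSet({-10/9}, Reals), ProductSet(Reals, Interval.Lopen(-5, -3/2)))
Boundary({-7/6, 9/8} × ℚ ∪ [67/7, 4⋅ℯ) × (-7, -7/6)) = ({-7/6, 9/8} × ℝ) ∪ ({67/7, 4⋅ℯ} × [-7, -7/6]) ∪ ([67/7, 4⋅ℯ] × {-7, -7/6})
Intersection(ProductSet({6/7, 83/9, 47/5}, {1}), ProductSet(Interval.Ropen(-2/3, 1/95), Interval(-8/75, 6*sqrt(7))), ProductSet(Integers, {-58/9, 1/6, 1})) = EmptySet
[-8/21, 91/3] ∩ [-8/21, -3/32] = [-8/21, -3/32]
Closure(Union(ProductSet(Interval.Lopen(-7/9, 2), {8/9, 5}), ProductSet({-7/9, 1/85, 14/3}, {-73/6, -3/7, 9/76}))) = Union(ProductSet({-7/9, 1/85, 14/3}, {-73/6, -3/7, 9/76}), ProductSet(Interval(-7/9, 2), {8/9, 5}))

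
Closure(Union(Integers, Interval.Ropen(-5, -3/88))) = Union(Integers, Interval(-5, -3/88))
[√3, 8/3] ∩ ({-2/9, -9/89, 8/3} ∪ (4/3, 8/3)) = [√3, 8/3]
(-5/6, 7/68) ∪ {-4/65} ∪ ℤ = ℤ ∪ (-5/6, 7/68)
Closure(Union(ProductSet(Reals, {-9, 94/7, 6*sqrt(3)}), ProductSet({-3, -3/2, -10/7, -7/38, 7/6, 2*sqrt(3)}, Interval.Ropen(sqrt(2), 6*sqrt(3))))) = Union(ProductSet({-3, -3/2, -10/7, -7/38, 7/6, 2*sqrt(3)}, Interval(sqrt(2), 6*sqrt(3))), ProductSet(Reals, {-9, 94/7, 6*sqrt(3)}))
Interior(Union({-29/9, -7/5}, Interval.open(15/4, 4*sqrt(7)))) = Interval.open(15/4, 4*sqrt(7))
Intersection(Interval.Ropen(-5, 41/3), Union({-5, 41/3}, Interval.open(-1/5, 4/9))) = Union({-5}, Interval.open(-1/5, 4/9))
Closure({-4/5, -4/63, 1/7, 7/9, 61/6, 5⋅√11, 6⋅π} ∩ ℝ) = {-4/5, -4/63, 1/7, 7/9, 61/6, 5⋅√11, 6⋅π}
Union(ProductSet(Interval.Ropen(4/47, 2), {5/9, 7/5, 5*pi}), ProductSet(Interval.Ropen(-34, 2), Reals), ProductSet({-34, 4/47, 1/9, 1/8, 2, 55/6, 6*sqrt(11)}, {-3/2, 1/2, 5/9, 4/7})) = Union(ProductSet({-34, 4/47, 1/9, 1/8, 2, 55/6, 6*sqrt(11)}, {-3/2, 1/2, 5/9, 4/7}), ProductSet(Interval.Ropen(-34, 2), Reals))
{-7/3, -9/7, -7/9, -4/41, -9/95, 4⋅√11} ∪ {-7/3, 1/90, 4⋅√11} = {-7/3, -9/7, -7/9, -4/41, -9/95, 1/90, 4⋅√11}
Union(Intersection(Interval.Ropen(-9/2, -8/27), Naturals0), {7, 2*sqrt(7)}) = {7, 2*sqrt(7)}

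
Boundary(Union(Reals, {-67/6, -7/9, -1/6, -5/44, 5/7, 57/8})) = EmptySet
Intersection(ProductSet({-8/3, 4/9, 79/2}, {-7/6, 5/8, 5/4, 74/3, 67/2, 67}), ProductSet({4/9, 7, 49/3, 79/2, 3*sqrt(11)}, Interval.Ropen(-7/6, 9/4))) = ProductSet({4/9, 79/2}, {-7/6, 5/8, 5/4})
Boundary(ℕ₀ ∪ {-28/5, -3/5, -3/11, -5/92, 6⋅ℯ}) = {-28/5, -3/5, -3/11, -5/92, 6⋅ℯ} ∪ ℕ₀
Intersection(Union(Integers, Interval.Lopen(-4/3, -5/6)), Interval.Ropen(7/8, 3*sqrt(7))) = Range(1, 8, 1)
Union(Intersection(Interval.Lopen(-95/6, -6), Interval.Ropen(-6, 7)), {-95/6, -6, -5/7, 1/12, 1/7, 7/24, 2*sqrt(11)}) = {-95/6, -6, -5/7, 1/12, 1/7, 7/24, 2*sqrt(11)}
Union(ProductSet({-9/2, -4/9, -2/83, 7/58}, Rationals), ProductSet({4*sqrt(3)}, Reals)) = Union(ProductSet({4*sqrt(3)}, Reals), ProductSet({-9/2, -4/9, -2/83, 7/58}, Rationals))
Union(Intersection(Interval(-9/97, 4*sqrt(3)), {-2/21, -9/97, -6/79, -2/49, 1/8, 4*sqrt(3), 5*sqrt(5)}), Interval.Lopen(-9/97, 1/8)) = Union({4*sqrt(3)}, Interval(-9/97, 1/8))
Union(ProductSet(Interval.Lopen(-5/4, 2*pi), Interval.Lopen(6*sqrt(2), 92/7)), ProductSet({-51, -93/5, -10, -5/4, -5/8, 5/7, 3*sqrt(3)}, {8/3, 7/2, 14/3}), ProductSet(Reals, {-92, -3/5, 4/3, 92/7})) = Union(ProductSet({-51, -93/5, -10, -5/4, -5/8, 5/7, 3*sqrt(3)}, {8/3, 7/2, 14/3}), ProductSet(Interval.Lopen(-5/4, 2*pi), Interval.Lopen(6*sqrt(2), 92/7)), ProductSet(Reals, {-92, -3/5, 4/3, 92/7}))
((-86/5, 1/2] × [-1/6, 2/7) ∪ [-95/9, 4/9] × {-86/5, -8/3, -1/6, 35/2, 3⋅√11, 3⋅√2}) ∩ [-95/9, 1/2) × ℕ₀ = [-95/9, 1/2) × {0}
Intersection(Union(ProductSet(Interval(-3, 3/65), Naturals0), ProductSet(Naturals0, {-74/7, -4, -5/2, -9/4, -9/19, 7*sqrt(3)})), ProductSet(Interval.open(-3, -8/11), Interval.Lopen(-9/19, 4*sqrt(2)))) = ProductSet(Interval.open(-3, -8/11), Range(0, 6, 1))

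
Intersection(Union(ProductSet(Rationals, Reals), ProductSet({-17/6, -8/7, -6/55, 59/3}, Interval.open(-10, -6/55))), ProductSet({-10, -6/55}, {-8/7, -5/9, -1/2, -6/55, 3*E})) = ProductSet({-10, -6/55}, {-8/7, -5/9, -1/2, -6/55, 3*E})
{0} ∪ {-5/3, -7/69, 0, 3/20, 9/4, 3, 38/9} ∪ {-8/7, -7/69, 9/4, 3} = {-5/3, -8/7, -7/69, 0, 3/20, 9/4, 3, 38/9}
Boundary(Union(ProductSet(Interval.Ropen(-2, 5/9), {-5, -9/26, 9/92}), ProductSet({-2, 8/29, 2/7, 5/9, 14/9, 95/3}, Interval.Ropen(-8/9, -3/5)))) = Union(ProductSet({-2, 8/29, 2/7, 5/9, 14/9, 95/3}, Interval(-8/9, -3/5)), ProductSet(Interval(-2, 5/9), {-5, -9/26, 9/92}))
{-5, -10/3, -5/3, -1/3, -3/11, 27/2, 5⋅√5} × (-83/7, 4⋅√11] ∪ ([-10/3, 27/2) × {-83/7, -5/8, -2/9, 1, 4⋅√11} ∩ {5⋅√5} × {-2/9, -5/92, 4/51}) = {-5, -10/3, -5/3, -1/3, -3/11, 27/2, 5⋅√5} × (-83/7, 4⋅√11]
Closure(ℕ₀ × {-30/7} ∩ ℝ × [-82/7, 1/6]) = ℕ₀ × {-30/7}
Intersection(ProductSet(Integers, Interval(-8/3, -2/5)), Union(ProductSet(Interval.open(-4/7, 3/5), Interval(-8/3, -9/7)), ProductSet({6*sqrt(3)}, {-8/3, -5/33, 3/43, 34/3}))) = ProductSet(Range(0, 1, 1), Interval(-8/3, -9/7))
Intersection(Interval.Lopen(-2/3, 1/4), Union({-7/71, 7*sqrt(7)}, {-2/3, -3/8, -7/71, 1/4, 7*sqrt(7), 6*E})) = {-3/8, -7/71, 1/4}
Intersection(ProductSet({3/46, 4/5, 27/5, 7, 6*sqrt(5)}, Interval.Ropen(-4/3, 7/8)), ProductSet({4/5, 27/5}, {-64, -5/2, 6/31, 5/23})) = ProductSet({4/5, 27/5}, {6/31, 5/23})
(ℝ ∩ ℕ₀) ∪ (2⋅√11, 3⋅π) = ℕ₀ ∪ (2⋅√11, 3⋅π)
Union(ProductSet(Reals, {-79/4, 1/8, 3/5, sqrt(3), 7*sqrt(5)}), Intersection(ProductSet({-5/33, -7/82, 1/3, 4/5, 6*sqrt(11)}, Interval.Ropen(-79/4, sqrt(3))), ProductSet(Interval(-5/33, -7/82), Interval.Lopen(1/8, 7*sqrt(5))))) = Union(ProductSet({-5/33, -7/82}, Interval.open(1/8, sqrt(3))), ProductSet(Reals, {-79/4, 1/8, 3/5, sqrt(3), 7*sqrt(5)}))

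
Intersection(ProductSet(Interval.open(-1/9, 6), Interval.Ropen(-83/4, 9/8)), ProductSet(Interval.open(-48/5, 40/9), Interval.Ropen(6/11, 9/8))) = ProductSet(Interval.open(-1/9, 40/9), Interval.Ropen(6/11, 9/8))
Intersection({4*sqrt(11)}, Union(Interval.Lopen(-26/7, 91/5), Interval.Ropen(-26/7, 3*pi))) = {4*sqrt(11)}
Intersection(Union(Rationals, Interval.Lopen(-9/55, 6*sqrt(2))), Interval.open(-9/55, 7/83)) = Union(Intersection(Interval.open(-9/55, 7/83), Rationals), Interval.open(-9/55, 7/83))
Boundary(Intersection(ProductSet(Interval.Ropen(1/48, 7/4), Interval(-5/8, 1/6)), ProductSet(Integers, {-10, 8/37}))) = EmptySet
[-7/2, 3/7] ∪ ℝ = (-∞, ∞)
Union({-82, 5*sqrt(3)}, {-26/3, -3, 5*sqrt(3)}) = {-82, -26/3, -3, 5*sqrt(3)}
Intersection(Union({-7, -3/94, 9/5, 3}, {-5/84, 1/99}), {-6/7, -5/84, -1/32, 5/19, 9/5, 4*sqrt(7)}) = {-5/84, 9/5}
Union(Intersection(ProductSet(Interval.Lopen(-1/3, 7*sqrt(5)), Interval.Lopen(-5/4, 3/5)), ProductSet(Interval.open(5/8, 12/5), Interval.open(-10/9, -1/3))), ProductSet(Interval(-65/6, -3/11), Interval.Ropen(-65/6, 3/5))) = Union(ProductSet(Interval(-65/6, -3/11), Interval.Ropen(-65/6, 3/5)), ProductSet(Interval.open(5/8, 12/5), Interval.open(-10/9, -1/3)))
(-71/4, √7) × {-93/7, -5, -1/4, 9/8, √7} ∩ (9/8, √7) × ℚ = (9/8, √7) × {-93/7, -5, -1/4, 9/8}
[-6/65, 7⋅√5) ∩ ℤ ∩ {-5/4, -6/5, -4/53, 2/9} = ∅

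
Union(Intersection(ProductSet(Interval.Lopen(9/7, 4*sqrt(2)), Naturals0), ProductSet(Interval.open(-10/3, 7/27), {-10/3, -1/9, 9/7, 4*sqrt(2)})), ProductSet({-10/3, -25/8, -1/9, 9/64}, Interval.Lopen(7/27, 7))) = ProductSet({-10/3, -25/8, -1/9, 9/64}, Interval.Lopen(7/27, 7))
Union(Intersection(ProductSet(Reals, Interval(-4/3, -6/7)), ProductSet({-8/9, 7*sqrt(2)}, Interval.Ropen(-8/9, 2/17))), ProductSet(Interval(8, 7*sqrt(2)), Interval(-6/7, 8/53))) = Union(ProductSet({-8/9, 7*sqrt(2)}, Interval(-8/9, -6/7)), ProductSet(Interval(8, 7*sqrt(2)), Interval(-6/7, 8/53)))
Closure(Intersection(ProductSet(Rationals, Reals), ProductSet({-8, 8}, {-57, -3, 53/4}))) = ProductSet({-8, 8}, {-57, -3, 53/4})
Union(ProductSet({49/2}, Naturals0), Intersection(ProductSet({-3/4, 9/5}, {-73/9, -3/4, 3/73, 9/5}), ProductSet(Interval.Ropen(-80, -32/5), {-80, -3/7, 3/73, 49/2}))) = ProductSet({49/2}, Naturals0)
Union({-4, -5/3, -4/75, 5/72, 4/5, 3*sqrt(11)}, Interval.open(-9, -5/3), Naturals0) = Union({-4/75, 5/72, 4/5, 3*sqrt(11)}, Interval.Lopen(-9, -5/3), Naturals0)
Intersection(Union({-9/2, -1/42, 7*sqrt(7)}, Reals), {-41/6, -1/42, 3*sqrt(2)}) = {-41/6, -1/42, 3*sqrt(2)}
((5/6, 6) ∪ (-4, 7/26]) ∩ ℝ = (-4, 7/26] ∪ (5/6, 6)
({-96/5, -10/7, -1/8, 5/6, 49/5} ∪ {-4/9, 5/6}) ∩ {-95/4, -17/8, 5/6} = {5/6}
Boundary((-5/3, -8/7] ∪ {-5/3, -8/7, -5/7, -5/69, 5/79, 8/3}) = {-5/3, -8/7, -5/7, -5/69, 5/79, 8/3}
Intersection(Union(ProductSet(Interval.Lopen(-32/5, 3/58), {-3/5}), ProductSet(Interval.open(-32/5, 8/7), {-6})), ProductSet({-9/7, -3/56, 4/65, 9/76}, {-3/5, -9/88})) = ProductSet({-9/7, -3/56}, {-3/5})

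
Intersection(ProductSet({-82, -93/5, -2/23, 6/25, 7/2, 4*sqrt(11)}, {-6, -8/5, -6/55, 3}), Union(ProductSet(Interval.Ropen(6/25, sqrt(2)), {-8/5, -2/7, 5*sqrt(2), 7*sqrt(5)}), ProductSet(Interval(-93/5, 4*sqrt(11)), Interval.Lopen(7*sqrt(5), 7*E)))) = ProductSet({6/25}, {-8/5})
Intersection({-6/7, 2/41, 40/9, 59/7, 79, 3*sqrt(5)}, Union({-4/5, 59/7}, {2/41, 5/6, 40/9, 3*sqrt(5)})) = {2/41, 40/9, 59/7, 3*sqrt(5)}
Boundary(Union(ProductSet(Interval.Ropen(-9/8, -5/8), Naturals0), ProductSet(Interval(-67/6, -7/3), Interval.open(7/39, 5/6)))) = Union(ProductSet({-67/6, -7/3}, Interval(7/39, 5/6)), ProductSet(Interval(-67/6, -7/3), {7/39, 5/6}), ProductSet(Interval(-9/8, -5/8), Union(Complement(Naturals0, Interval.open(7/39, 5/6)), Naturals0)))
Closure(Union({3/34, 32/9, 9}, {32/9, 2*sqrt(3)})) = {3/34, 32/9, 9, 2*sqrt(3)}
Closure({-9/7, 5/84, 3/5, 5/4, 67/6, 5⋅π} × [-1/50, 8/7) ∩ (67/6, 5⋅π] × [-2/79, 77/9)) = {5⋅π} × [-1/50, 8/7]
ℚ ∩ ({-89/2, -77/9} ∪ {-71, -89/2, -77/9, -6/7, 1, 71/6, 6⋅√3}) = {-71, -89/2, -77/9, -6/7, 1, 71/6}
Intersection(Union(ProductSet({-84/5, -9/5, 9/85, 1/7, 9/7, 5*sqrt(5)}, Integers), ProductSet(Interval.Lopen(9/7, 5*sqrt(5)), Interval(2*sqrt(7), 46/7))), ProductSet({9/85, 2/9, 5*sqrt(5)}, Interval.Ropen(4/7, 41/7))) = Union(ProductSet({5*sqrt(5)}, Interval.Ropen(2*sqrt(7), 41/7)), ProductSet({9/85, 5*sqrt(5)}, Range(1, 6, 1)))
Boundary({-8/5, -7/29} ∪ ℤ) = ℤ ∪ {-8/5, -7/29}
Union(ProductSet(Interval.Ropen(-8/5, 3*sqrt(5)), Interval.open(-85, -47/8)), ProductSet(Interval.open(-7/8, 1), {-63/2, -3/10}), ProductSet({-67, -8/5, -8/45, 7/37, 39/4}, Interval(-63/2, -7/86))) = Union(ProductSet({-67, -8/5, -8/45, 7/37, 39/4}, Interval(-63/2, -7/86)), ProductSet(Interval.Ropen(-8/5, 3*sqrt(5)), Interval.open(-85, -47/8)), ProductSet(Interval.open(-7/8, 1), {-63/2, -3/10}))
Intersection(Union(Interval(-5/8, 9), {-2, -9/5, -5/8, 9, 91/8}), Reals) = Union({-2, -9/5, 91/8}, Interval(-5/8, 9))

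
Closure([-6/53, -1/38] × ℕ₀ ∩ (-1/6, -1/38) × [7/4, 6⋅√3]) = [-6/53, -1/38] × {2, 3, …, 10}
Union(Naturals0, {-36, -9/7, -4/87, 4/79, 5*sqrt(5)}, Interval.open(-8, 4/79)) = Union({-36, 5*sqrt(5)}, Interval.Lopen(-8, 4/79), Naturals0)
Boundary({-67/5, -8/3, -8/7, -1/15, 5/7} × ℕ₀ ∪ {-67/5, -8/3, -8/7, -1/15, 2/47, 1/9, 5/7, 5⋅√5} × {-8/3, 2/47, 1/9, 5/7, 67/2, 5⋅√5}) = ({-67/5, -8/3, -8/7, -1/15, 5/7} × ℕ₀) ∪ ({-67/5, -8/3, -8/7, -1/15, 2/47, 1/9, 5/7, 5⋅√5} × {-8/3, 2/47, 1/9, 5/7, 67/2, 5⋅√5})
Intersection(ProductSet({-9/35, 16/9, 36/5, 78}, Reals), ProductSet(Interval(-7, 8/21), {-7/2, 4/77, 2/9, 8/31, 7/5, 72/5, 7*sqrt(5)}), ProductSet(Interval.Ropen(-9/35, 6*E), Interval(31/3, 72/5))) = ProductSet({-9/35}, {72/5})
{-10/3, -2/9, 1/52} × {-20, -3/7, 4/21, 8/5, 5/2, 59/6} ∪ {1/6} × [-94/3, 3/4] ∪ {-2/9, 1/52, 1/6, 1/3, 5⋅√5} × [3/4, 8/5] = ({1/6} × [-94/3, 3/4]) ∪ ({-10/3, -2/9, 1/52} × {-20, -3/7, 4/21, 8/5, 5/2, 59/6}) ∪ ({-2/9, 1/52, 1/6, 1/3, 5⋅√5} × [3/4, 8/5])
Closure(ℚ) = ℝ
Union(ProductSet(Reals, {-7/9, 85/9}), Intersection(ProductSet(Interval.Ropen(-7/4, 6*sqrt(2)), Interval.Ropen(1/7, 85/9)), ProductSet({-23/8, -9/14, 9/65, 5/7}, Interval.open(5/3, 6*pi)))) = Union(ProductSet({-9/14, 9/65, 5/7}, Interval.open(5/3, 85/9)), ProductSet(Reals, {-7/9, 85/9}))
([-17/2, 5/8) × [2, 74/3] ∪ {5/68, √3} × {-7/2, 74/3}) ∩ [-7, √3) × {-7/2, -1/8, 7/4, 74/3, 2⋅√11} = ({5/68} × {-7/2, 74/3}) ∪ ([-7, 5/8) × {74/3, 2⋅√11})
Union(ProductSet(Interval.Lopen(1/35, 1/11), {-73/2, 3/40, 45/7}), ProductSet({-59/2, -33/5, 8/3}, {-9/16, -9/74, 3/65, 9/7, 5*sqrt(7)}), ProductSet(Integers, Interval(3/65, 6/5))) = Union(ProductSet({-59/2, -33/5, 8/3}, {-9/16, -9/74, 3/65, 9/7, 5*sqrt(7)}), ProductSet(Integers, Interval(3/65, 6/5)), ProductSet(Interval.Lopen(1/35, 1/11), {-73/2, 3/40, 45/7}))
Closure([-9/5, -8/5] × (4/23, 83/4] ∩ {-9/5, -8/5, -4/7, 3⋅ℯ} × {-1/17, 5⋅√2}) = {-9/5, -8/5} × {5⋅√2}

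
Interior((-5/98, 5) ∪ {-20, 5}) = (-5/98, 5)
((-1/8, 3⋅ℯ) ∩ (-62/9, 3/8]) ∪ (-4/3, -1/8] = (-4/3, 3/8]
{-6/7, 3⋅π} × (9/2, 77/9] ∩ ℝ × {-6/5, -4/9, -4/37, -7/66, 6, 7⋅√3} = {-6/7, 3⋅π} × {6}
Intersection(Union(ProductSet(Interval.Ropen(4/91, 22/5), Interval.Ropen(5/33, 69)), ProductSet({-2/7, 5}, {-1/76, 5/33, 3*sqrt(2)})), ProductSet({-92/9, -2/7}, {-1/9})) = EmptySet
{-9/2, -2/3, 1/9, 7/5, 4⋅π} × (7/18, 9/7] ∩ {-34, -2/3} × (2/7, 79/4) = {-2/3} × (7/18, 9/7]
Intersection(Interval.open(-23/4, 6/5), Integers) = Range(-5, 2, 1)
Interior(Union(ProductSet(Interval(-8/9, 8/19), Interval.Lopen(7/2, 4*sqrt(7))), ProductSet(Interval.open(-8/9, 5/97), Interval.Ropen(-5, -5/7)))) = Union(ProductSet(Interval.open(-8/9, 5/97), Interval.open(-5, -5/7)), ProductSet(Interval.open(-8/9, 8/19), Interval.open(7/2, 4*sqrt(7))))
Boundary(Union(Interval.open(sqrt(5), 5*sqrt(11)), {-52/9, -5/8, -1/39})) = {-52/9, -5/8, -1/39, 5*sqrt(11), sqrt(5)}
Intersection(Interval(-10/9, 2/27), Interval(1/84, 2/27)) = Interval(1/84, 2/27)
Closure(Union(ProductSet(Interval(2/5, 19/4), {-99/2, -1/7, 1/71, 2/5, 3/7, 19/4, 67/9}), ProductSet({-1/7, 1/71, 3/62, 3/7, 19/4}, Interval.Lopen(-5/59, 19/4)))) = Union(ProductSet({-1/7, 1/71, 3/62, 3/7, 19/4}, Interval(-5/59, 19/4)), ProductSet(Interval(2/5, 19/4), {-99/2, -1/7, 1/71, 2/5, 3/7, 19/4, 67/9}))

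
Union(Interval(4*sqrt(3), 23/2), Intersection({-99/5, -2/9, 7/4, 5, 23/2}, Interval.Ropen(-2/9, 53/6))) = Union({-2/9, 7/4, 5}, Interval(4*sqrt(3), 23/2))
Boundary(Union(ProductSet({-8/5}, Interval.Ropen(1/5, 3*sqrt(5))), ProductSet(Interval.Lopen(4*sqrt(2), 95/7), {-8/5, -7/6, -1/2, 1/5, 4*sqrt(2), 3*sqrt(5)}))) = Union(ProductSet({-8/5}, Interval(1/5, 3*sqrt(5))), ProductSet(Interval(4*sqrt(2), 95/7), {-8/5, -7/6, -1/2, 1/5, 4*sqrt(2), 3*sqrt(5)}))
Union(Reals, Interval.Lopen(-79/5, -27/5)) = Interval(-oo, oo)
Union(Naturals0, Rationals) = Rationals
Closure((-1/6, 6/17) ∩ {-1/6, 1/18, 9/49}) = {1/18, 9/49}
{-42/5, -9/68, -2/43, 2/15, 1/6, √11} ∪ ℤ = ℤ ∪ {-42/5, -9/68, -2/43, 2/15, 1/6, √11}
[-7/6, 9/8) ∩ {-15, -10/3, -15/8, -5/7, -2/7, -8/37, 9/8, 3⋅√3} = {-5/7, -2/7, -8/37}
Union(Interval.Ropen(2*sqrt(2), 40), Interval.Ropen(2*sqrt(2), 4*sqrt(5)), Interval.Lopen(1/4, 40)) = Interval.Lopen(1/4, 40)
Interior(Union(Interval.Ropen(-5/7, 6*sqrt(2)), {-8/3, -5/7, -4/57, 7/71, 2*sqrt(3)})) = Interval.open(-5/7, 6*sqrt(2))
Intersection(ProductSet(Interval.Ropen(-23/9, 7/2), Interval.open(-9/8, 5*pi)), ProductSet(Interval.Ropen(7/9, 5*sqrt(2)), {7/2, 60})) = ProductSet(Interval.Ropen(7/9, 7/2), {7/2})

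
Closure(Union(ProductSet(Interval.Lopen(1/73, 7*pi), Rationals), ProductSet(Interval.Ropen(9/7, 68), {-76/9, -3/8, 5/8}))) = Union(ProductSet(Interval(1/73, 7*pi), Reals), ProductSet(Interval(9/7, 68), {-76/9, -3/8, 5/8}))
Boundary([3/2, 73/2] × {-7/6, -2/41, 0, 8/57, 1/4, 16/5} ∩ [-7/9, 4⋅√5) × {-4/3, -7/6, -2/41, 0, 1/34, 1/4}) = [3/2, 4⋅√5] × {-7/6, -2/41, 0, 1/4}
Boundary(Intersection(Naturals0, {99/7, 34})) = {34}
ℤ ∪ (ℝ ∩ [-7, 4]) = ℤ ∪ [-7, 4]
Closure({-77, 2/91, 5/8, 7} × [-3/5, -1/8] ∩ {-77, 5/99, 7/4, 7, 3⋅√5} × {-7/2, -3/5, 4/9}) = {-77, 7} × {-3/5}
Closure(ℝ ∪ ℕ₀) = ℝ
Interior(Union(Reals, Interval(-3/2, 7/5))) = Interval(-oo, oo)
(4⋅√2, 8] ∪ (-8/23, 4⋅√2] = (-8/23, 8]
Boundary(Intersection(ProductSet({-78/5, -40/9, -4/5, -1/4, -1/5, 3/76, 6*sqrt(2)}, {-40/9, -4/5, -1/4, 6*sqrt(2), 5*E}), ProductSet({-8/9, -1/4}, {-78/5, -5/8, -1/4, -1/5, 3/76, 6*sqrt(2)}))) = ProductSet({-1/4}, {-1/4, 6*sqrt(2)})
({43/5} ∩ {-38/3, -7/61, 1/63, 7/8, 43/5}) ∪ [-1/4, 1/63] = [-1/4, 1/63] ∪ {43/5}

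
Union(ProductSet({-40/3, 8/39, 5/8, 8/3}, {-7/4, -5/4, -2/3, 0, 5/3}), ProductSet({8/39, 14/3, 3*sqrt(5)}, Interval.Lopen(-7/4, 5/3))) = Union(ProductSet({8/39, 14/3, 3*sqrt(5)}, Interval.Lopen(-7/4, 5/3)), ProductSet({-40/3, 8/39, 5/8, 8/3}, {-7/4, -5/4, -2/3, 0, 5/3}))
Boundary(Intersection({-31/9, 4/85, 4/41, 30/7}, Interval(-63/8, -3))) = {-31/9}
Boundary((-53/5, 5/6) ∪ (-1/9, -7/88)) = {-53/5, 5/6}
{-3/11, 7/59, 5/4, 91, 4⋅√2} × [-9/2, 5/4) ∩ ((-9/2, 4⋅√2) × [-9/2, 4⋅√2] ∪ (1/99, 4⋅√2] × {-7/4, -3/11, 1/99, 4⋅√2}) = ({-3/11, 7/59, 5/4} × [-9/2, 5/4)) ∪ ({7/59, 5/4, 4⋅√2} × {-7/4, -3/11, 1/99})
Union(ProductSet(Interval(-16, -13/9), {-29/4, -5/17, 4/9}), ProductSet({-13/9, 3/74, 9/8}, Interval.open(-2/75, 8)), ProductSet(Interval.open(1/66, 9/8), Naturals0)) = Union(ProductSet({-13/9, 3/74, 9/8}, Interval.open(-2/75, 8)), ProductSet(Interval(-16, -13/9), {-29/4, -5/17, 4/9}), ProductSet(Interval.open(1/66, 9/8), Naturals0))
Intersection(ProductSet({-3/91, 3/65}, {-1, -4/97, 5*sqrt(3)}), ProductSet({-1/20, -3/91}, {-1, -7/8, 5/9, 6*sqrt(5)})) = ProductSet({-3/91}, {-1})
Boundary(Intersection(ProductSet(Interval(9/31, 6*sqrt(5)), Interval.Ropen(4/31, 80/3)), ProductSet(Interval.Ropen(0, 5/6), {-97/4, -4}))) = EmptySet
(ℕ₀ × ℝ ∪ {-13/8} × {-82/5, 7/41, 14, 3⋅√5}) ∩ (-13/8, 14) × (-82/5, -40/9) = {0, 1, …, 13} × (-82/5, -40/9)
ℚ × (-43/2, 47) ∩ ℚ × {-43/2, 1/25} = ℚ × {1/25}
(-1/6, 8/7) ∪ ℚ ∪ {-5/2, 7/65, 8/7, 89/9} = ℚ ∪ [-1/6, 8/7]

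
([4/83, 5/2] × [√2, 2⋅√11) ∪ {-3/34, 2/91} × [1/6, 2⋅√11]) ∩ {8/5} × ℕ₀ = {8/5} × {2, 3, …, 6}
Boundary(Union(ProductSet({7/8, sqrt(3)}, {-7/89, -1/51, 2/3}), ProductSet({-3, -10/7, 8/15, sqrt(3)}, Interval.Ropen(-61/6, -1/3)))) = Union(ProductSet({7/8, sqrt(3)}, {-7/89, -1/51, 2/3}), ProductSet({-3, -10/7, 8/15, sqrt(3)}, Interval(-61/6, -1/3)))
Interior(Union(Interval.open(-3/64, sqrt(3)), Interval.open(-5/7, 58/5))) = Interval.open(-5/7, 58/5)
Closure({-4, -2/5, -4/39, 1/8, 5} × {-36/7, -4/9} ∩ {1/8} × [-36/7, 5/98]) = {1/8} × {-36/7, -4/9}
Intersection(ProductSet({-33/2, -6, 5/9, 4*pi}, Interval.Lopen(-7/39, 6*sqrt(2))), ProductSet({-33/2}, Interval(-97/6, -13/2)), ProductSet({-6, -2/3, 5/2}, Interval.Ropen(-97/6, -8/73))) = EmptySet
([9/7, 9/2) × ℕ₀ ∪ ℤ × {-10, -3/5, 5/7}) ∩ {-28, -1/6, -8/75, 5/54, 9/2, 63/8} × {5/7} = {-28} × {5/7}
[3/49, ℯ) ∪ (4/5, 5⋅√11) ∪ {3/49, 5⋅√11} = [3/49, 5⋅√11]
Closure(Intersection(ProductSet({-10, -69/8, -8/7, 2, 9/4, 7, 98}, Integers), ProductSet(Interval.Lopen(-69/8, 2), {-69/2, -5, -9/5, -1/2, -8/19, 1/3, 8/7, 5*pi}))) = ProductSet({-8/7, 2}, {-5})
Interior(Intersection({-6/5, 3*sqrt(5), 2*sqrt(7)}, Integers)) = EmptySet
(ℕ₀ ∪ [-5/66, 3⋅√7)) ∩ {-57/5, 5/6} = {5/6}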